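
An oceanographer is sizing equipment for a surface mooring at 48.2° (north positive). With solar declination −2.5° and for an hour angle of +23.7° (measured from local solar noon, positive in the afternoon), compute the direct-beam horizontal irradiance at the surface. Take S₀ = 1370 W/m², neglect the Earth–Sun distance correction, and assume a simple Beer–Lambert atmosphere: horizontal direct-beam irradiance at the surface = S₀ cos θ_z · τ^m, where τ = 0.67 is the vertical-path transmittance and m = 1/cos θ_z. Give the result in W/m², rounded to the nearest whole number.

With φ = 48.2°, δ = -2.5°, H = 23.70°: sin φ sin δ = -0.0325, cos φ cos δ cos H = 0.6097, so cos θ_z = 0.5772.
Air mass m = 1/cos θ_z = 1/0.5772 = 1.733; τ^m = 0.67^1.733 = 0.4996.
Surface direct beam = 1370 × 0.5772 × 0.4996 = 395.07 W/m².

395 W/m²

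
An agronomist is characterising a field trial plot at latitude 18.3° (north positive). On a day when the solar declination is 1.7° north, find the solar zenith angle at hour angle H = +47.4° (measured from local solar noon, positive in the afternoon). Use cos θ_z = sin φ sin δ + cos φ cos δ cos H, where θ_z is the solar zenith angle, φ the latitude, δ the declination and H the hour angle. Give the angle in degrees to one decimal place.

cos θ_z = sin φ sin δ + cos φ cos δ cos H = (0.3140)(0.0297) + (0.9494)(0.9996)(0.6769) = 0.6517.
θ_z = arccos(0.6517) = 49.33°.

49.3°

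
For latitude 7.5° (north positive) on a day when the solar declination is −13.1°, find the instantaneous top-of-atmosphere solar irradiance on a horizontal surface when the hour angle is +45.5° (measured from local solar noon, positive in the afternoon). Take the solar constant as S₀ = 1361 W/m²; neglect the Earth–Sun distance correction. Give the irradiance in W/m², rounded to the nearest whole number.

With φ = 7.5°, δ = -13.1°, H = 45.50°: sin φ sin δ = -0.0296, cos φ cos δ cos H = 0.6768, so cos θ_z = 0.6472.
Top-of-atmosphere irradiance = S₀ cos θ_z = 1361 × 0.6472 = 880.84 W/m².

881 W/m²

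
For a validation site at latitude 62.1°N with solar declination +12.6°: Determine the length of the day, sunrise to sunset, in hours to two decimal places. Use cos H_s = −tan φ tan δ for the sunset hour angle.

The sunset hour angle satisfies cos H_s = −tan φ tan δ = -0.4222, giving H_s = 114.97°.
Day length = 2 H_s / 15° h⁻¹ = 229.94° / 15 = 15.329 h.

15.33 hours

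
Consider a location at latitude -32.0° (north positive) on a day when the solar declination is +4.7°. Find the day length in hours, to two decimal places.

11.61 hours

cos H_s = −tan(-32.0°) · tan(4.7°) = 0.0514, so H_s = arccos(0.0514) = 87.05°.
Day length = 2 H_s / 15° h⁻¹ = 174.10° / 15 = 11.607 h.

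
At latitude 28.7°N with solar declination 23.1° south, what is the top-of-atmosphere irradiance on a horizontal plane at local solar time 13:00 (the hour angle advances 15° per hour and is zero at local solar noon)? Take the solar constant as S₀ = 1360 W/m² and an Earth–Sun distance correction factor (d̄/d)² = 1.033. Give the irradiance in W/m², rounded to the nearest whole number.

830 W/m²

Hour angle H = 15° × (13 − 12) = 15.00°.
cos θ_z = sin φ sin δ + cos φ cos δ cos H = (0.4802)(-0.3923) + (0.8771)(0.9198)(0.9659) = 0.5909.
Top-of-atmosphere irradiance = S₀ (d̄/d)² cos θ_z = 1360 × 1.033 × 0.5909 = 830.14 W/m².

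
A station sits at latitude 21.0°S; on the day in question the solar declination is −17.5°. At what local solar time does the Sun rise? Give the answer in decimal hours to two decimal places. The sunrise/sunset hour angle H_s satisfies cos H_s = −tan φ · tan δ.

−tan φ tan δ = −(-0.3839)(-0.3153) = -0.1210; H_s = arccos(-0.1210) = 96.95°.
Sunrise is at 12 − H_s/15 = 12 − 6.463 = 5.537 h local solar time.

5.54 h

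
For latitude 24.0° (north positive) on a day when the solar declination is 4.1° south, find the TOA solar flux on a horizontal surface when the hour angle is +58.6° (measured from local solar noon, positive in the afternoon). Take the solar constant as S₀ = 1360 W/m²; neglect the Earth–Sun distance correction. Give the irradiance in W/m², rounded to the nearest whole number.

cos θ_z = sin(24.0°) sin(-4.1°) + cos(24.0°) cos(-4.1°) cos(58.60°) = -0.0291 + 0.4747 = 0.4456.
Top-of-atmosphere irradiance = S₀ cos θ_z = 1360 × 0.4456 = 606.02 W/m².

606 W/m²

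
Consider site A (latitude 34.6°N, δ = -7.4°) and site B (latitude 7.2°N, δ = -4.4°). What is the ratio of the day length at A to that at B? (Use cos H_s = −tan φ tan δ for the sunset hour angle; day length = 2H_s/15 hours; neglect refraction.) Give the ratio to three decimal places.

0.949

A: H_s = arccos(−tan 34.6° · tan -7.4°) = 84.86°, so 2H_s/15 = 11.3147 h.
B: H_s = arccos(−tan 7.2° · tan -4.4°) = 89.44°, so 2H_s/15 = 11.9253 h.
Ratio A/B = 11.3147 / 11.9253 = 0.9488.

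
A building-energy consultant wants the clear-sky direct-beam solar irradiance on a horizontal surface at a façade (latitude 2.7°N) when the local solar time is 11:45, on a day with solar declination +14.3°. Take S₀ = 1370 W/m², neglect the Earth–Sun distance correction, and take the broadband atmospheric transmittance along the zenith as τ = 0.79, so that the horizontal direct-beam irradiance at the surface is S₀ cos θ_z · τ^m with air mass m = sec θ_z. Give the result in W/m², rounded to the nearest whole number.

Hour angle H = 15° × (11.75 − 12) = -3.75°.
With φ = 2.7°, δ = 14.3°, H = -3.75°: sin φ sin δ = 0.0116, cos φ cos δ cos H = 0.9659, so cos θ_z = 0.9775.
Air mass m = 1/cos θ_z = 1/0.9775 = 1.023; τ^m = 0.79^1.023 = 0.7857.
Surface direct beam = 1370 × 0.9775 × 0.7857 = 1052.19 W/m².

1052 W/m²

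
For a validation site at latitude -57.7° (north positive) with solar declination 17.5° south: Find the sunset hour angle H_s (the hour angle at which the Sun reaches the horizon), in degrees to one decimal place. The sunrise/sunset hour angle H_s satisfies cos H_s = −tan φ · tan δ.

119.9°

cos H_s = −tan(-57.7°) · tan(-17.5°) = -0.4988, so H_s = arccos(-0.4988) = 119.92°.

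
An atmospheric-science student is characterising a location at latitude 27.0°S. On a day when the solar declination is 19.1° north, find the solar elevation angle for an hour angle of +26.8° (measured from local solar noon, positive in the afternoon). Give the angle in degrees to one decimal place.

cos θ_z = sin φ sin δ + cos φ cos δ cos H = (-0.4540)(0.3272) + (0.8910)(0.9449)(0.8926) = 0.6029.
θ_z = arccos(0.6029) = 52.92°, so the elevation is 90° − 52.92° = 37.08°.

37.1°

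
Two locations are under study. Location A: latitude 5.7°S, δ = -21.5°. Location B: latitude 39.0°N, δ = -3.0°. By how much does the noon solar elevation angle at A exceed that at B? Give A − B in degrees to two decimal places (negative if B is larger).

+26.20°

A: 90° − |-5.7 − (-21.5)| = 74.20°.
B: 90° − |39.0 − (-3.0)| = 48.00°.
A − B = 74.20 − 48.00 = 26.20°.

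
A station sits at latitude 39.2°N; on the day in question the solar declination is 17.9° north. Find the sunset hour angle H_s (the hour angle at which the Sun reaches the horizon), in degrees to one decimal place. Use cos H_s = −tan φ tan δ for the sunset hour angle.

cos H_s = −tan(39.2°) · tan(17.9°) = -0.2634, so H_s = arccos(-0.2634) = 105.27°.

105.3°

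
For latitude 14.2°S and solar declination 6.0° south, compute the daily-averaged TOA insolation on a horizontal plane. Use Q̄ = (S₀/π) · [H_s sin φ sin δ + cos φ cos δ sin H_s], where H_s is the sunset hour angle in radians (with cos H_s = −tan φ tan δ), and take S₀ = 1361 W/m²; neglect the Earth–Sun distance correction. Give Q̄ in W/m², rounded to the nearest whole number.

−tan φ tan δ = −(-0.2530)(-0.1051) = -0.0266; H_s = arccos(-0.0266) = 91.52°. In radians, H_s = 1.5973.
H_s sin φ sin δ = 1.5973 × -0.2453 × -0.1045 = 0.0409.
cos φ cos δ sin H_s = 0.9694 × 0.9945 × 0.9996 = 0.9637.
Q̄ = (1361/π) × (0.0409 + 0.9637) = 433.22 × 1.0046 = 435.21 W/m².

435 W/m²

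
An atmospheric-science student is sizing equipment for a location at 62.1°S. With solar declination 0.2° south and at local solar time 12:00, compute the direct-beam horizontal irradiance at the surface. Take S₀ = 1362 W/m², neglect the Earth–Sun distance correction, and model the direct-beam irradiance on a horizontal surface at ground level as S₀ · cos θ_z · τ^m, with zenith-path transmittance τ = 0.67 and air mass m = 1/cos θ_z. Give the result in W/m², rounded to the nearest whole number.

Hour angle H = 15° × (12 − 12) = 0.00°.
cos θ_z = sin(-62.1°) sin(-0.2°) + cos(-62.1°) cos(-0.2°) cos(0.00°) = 0.0031 + 0.4679 = 0.4710.
Air mass m = 1/cos θ_z = 1/0.4710 = 2.123; τ^m = 0.67^2.123 = 0.4273.
Surface direct beam = 1362 × 0.4710 × 0.4273 = 274.11 W/m².

274 W/m²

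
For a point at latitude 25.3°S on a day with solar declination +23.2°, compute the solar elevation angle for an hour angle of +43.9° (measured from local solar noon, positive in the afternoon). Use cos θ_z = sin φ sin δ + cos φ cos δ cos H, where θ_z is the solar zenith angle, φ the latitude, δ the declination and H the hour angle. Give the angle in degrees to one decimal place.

cos θ_z = sin(-25.3°) sin(23.2°) + cos(-25.3°) cos(23.2°) cos(43.90°) = -0.1684 + 0.5988 = 0.4304.
θ_z = arccos(0.4304) = 64.51°, so the elevation is 90° − 64.51° = 25.49°.

25.5°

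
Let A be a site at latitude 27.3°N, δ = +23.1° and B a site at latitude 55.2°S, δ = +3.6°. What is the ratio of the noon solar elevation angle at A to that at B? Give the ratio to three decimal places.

2.750

A: 90° − |27.3 − (23.1)| = 85.80°.
B: 90° − |-55.2 − (3.6)| = 31.20°.
Ratio A/B = 85.8000 / 31.2000 = 2.7500.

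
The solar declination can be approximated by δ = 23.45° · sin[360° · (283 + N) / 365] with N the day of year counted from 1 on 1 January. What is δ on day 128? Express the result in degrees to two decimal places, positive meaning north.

360 × (283 + 128) / 365 = 405.370°; sin(405.370°) = 0.7117.
δ = 23.45 × 0.7117 = 16.689° ≈ +16.69°.

+16.69°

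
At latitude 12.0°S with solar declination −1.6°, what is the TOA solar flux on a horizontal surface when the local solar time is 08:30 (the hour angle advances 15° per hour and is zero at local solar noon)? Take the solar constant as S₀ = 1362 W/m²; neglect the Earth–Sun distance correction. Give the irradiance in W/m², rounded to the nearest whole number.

819 W/m²

Hour angle H = 15° × (8.5 − 12) = -52.50°.
cos θ_z = sin(-12.0°) sin(-1.6°) + cos(-12.0°) cos(-1.6°) cos(-52.50°) = 0.0058 + 0.5952 = 0.6010.
Top-of-atmosphere irradiance = S₀ cos θ_z = 1362 × 0.6010 = 818.56 W/m².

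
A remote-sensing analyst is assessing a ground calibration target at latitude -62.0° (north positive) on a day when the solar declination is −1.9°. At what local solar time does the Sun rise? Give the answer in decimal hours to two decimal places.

5.76 h

−tan φ tan δ = −(-1.8807)(-0.0332) = -0.0624; H_s = arccos(-0.0624) = 93.58°.
Sunrise is at 12 − H_s/15 = 12 − 6.239 = 5.761 h local solar time.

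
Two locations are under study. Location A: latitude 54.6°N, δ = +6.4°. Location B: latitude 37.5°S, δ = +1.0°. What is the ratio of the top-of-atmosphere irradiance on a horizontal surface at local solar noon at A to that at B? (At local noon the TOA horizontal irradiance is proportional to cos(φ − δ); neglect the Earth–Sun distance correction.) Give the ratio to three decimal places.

0.852

A: cos θ_z = cos(54.6° − (6.4°)) = 0.6665.
B: cos θ_z = cos(-37.5° − (1.0°)) = 0.7826.
Ratio A/B = 0.6665 / 0.7826 = 0.8516.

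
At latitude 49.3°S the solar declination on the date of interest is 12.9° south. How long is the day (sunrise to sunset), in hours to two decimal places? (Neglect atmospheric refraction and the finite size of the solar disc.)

14.06 hours

−tan φ tan δ = −(-1.1626)(-0.2290) = -0.2662; H_s = arccos(-0.2662) = 105.44°.
Day length = 2 H_s / 15° h⁻¹ = 210.88° / 15 = 14.059 h.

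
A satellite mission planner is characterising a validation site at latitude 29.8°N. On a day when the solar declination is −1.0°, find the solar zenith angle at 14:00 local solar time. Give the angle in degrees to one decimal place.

Hour angle H = 15° × (14 − 12) = 30.00°.
With φ = 29.8°, δ = -1.0°, H = 30.00°: sin φ sin δ = -0.0087, cos φ cos δ cos H = 0.7514, so cos θ_z = 0.7427.
θ_z = arccos(0.7427) = 42.04°.

42.0°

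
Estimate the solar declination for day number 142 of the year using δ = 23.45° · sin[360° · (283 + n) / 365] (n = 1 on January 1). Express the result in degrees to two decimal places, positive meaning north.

360 × (283 + 142) / 365 = 419.178°; sin(419.178°) = 0.8588.
δ = 23.45 × 0.8588 = 20.139° ≈ +20.14°.

+20.14°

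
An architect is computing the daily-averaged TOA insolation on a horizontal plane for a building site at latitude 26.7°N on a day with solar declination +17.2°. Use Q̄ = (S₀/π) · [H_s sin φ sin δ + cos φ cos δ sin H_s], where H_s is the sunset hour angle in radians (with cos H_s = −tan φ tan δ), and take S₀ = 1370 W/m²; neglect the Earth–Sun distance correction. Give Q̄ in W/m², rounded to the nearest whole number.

−tan φ tan δ = −(0.5029)(0.3096) = -0.1557; H_s = arccos(-0.1557) = 98.96°. In radians, H_s = 1.7272.
H_s sin φ sin δ = 1.7272 × 0.4493 × 0.2957 = 0.2295.
cos φ cos δ sin H_s = 0.8934 × 0.9553 × 0.9878 = 0.8431.
Q̄ = (1370/π) × (0.2295 + 0.8431) = 436.08 × 1.0726 = 467.74 W/m².

468 W/m²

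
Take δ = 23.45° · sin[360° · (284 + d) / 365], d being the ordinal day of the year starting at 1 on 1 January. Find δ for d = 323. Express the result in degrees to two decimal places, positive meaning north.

360 × (284 + 323) / 365 = 598.685°; sin(598.685°) = -0.8543.
δ = 23.45 × -0.8543 = -20.033° ≈ -20.03°.

-20.03°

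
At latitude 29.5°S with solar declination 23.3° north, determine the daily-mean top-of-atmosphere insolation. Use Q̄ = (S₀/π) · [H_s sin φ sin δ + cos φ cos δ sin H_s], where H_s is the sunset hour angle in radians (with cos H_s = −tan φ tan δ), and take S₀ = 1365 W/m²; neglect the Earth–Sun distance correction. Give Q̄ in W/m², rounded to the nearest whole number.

225 W/m²

−tan φ tan δ = −(-0.5658)(0.4307) = 0.2437; H_s = arccos(0.2437) = 75.89°. In radians, H_s = 1.3245.
H_s sin φ sin δ = 1.3245 × -0.4924 × 0.3955 = -0.2579.
cos φ cos δ sin H_s = 0.8704 × 0.9184 × 0.9698 = 0.7752.
Q̄ = (1365/π) × (-0.2579 + 0.7752) = 434.49 × 0.5173 = 224.76 W/m².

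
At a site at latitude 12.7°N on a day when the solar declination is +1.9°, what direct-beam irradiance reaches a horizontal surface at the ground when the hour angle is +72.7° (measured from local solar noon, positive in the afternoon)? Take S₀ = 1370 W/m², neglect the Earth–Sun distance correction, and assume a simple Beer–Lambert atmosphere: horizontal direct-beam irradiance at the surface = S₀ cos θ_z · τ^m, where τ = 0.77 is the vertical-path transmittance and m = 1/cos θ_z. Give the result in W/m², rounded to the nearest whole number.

With φ = 12.7°, δ = 1.9°, H = 72.70°: sin φ sin δ = 0.0073, cos φ cos δ cos H = 0.2899, so cos θ_z = 0.2972.
Air mass m = 1/cos θ_z = 1/0.2972 = 3.365; τ^m = 0.77^3.365 = 0.4150.
Surface direct beam = 1370 × 0.2972 × 0.4150 = 168.97 W/m².

169 W/m²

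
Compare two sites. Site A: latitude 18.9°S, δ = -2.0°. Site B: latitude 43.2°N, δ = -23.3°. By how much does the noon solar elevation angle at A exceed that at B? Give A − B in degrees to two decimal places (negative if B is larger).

+49.60°

A: 90° − |-18.9 − (-2.0)| = 73.10°.
B: 90° − |43.2 − (-23.3)| = 23.50°.
A − B = 73.10 − 23.50 = 49.60°.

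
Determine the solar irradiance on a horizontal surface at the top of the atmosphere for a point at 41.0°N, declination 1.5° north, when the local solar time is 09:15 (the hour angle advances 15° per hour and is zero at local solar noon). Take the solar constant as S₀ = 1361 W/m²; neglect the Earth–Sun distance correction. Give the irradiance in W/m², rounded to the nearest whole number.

Hour angle H = 15° × (9.25 − 12) = -41.25°.
cos θ_z = sin(41.0°) sin(1.5°) + cos(41.0°) cos(1.5°) cos(-41.25°) = 0.0172 + 0.5672 = 0.5844.
Top-of-atmosphere irradiance = S₀ cos θ_z = 1361 × 0.5844 = 795.37 W/m².

795 W/m²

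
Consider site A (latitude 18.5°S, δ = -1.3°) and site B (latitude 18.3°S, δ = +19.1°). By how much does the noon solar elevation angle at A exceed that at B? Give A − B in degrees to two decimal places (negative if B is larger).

A: 90° − |-18.5 − (-1.3)| = 72.80°.
B: 90° − |-18.3 − (19.1)| = 52.60°.
A − B = 72.80 − 52.60 = 20.20°.

+20.20°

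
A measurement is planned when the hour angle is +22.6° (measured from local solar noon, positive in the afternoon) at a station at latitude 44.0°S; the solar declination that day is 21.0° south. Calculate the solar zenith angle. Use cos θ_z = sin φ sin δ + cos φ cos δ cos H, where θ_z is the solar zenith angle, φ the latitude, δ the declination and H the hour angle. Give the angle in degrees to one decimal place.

29.7°

cos θ_z = sin φ sin δ + cos φ cos δ cos H = (-0.6947)(-0.3584) + (0.7193)(0.9336)(0.9232) = 0.8689.
θ_z = arccos(0.8689) = 29.67°.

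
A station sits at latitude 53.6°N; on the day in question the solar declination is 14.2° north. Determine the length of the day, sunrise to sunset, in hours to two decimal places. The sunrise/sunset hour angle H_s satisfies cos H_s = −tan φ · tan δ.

14.68 hours

The sunset hour angle satisfies cos H_s = −tan φ tan δ = -0.3432, giving H_s = 110.07°.
Day length = 2 H_s / 15° h⁻¹ = 220.14° / 15 = 14.676 h.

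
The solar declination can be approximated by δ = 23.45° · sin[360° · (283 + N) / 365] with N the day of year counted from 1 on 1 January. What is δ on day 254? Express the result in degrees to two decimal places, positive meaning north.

360 × (283 + 254) / 365 = 529.644°; sin(529.644°) = 0.1798.
δ = 23.45 × 0.1798 = 4.216° ≈ +4.22°.

+4.22°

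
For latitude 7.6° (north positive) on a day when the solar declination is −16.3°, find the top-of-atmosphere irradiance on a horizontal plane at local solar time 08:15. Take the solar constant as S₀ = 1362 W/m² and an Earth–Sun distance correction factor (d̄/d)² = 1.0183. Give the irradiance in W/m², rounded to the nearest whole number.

682 W/m²

Hour angle H = 15° × (8.25 − 12) = -56.25°.
cos θ_z = sin(7.6°) sin(-16.3°) + cos(7.6°) cos(-16.3°) cos(-56.25°) = -0.0371 + 0.5286 = 0.4915.
Top-of-atmosphere irradiance = S₀ (d̄/d)² cos θ_z = 1362 × 1.0183 × 0.4915 = 681.67 W/m².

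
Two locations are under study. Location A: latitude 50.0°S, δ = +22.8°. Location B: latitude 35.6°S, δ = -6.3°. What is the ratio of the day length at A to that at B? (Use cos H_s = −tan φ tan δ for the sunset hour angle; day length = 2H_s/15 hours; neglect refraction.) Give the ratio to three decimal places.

0.634

A: H_s = arccos(−tan -50.0° · tan 22.8°) = 59.94°, so 2H_s/15 = 7.9920 h.
B: H_s = arccos(−tan -35.6° · tan -6.3°) = 94.53°, so 2H_s/15 = 12.6040 h.
Ratio A/B = 7.9920 / 12.6040 = 0.6341.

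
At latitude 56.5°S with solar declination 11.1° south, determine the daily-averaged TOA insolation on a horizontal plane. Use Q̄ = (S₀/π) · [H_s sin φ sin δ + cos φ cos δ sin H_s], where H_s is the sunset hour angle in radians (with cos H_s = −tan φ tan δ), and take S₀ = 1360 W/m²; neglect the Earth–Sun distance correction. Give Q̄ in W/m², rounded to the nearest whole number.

−tan φ tan δ = −(-1.5108)(-0.1962) = -0.2964; H_s = arccos(-0.2964) = 107.24°. In radians, H_s = 1.8717.
H_s sin φ sin δ = 1.8717 × -0.8339 × -0.1925 = 0.3005.
cos φ cos δ sin H_s = 0.5519 × 0.9813 × 0.9551 = 0.5173.
Q̄ = (1360/π) × (0.3005 + 0.5173) = 432.90 × 0.8178 = 354.03 W/m².

354 W/m²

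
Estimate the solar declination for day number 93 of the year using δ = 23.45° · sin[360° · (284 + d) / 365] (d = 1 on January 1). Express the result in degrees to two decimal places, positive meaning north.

360 × (284 + 93) / 365 = 371.836°; sin(371.836°) = 0.2051.
δ = 23.45 × 0.2051 = 4.810° ≈ +4.81°.

+4.81°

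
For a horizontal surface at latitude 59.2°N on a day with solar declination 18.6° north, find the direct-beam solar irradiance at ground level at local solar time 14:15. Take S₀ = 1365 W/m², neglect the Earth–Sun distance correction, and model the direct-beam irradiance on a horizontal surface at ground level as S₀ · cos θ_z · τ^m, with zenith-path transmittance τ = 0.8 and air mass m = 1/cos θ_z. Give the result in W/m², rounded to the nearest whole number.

Hour angle H = 15° × (14.25 − 12) = 33.75°.
cos θ_z = sin φ sin δ + cos φ cos δ cos H = (0.8590)(0.3190) + (0.5120)(0.9478)(0.8315) = 0.6775.
Air mass m = 1/cos θ_z = 1/0.6775 = 1.476; τ^m = 0.8^1.476 = 0.7194.
Surface direct beam = 1365 × 0.6775 × 0.7194 = 665.29 W/m².

665 W/m²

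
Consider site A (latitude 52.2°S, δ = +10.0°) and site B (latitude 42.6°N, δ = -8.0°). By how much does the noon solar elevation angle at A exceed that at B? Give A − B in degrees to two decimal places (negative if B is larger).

-11.60°

A: 90° − |-52.2 − (10.0)| = 27.80°.
B: 90° − |42.6 − (-8.0)| = 39.40°.
A − B = 27.80 − 39.40 = -11.60°.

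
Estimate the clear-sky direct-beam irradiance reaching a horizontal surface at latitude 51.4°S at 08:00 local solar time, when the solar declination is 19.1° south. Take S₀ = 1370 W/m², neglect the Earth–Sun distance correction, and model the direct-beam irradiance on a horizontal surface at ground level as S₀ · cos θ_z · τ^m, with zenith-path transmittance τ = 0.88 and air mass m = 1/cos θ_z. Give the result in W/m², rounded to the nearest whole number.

Hour angle H = 15° × (8 − 12) = -60.00°.
With φ = -51.4°, δ = -19.1°, H = -60.00°: sin φ sin δ = 0.2557, cos φ cos δ cos H = 0.2948, so cos θ_z = 0.5505.
Air mass m = 1/cos θ_z = 1/0.5505 = 1.817; τ^m = 0.88^1.817 = 0.7927.
Surface direct beam = 1370 × 0.5505 × 0.7927 = 597.84 W/m².

598 W/m²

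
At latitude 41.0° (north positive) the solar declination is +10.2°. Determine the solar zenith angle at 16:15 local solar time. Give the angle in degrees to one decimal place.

Hour angle H = 15° × (16.25 − 12) = 63.75°.
With φ = 41.0°, δ = 10.2°, H = 63.75°: sin φ sin δ = 0.1162, cos φ cos δ cos H = 0.3285, so cos θ_z = 0.4447.
θ_z = arccos(0.4447) = 63.60°.

63.6°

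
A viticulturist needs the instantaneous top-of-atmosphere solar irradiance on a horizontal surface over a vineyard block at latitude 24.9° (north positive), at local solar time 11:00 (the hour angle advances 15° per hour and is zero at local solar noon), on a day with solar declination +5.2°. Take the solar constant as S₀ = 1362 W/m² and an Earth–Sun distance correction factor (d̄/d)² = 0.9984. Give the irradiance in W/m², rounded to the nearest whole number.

Hour angle H = 15° × (11 − 12) = -15.00°.
cos θ_z = sin(24.9°) sin(5.2°) + cos(24.9°) cos(5.2°) cos(-15.00°) = 0.0382 + 0.8725 = 0.9107.
Top-of-atmosphere irradiance = S₀ (d̄/d)² cos θ_z = 1362 × 0.9984 × 0.9107 = 1238.39 W/m².

1238 W/m²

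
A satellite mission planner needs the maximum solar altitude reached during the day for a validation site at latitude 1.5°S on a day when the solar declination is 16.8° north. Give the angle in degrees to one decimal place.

At local solar noon the hour angle is zero, so the elevation is 90° − |φ − δ| = 90° − |-1.5° − (16.8°)| = 90° − 18.3° = 71.7°.

71.7°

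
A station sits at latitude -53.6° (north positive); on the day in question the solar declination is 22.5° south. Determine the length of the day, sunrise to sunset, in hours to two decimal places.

−tan φ tan δ = −(-1.3564)(-0.4142) = -0.5618; H_s = arccos(-0.5618) = 124.18°.
Day length = 2 H_s / 15° h⁻¹ = 248.36° / 15 = 16.557 h.

16.56 hours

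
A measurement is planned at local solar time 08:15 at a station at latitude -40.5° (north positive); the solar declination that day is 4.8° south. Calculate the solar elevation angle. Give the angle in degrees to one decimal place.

28.4°

Hour angle H = 15° × (8.25 − 12) = -56.25°.
cos θ_z = sin φ sin δ + cos φ cos δ cos H = (-0.6494)(-0.0837) + (0.7604)(0.9965)(0.5556) = 0.4754.
θ_z = arccos(0.4754) = 61.61°, so the elevation is 90° − 61.61° = 28.39°.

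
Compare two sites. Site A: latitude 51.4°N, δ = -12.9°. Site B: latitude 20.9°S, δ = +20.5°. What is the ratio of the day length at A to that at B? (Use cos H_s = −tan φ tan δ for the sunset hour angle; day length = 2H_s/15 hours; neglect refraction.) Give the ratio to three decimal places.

0.897

A: H_s = arccos(−tan 51.4° · tan -12.9°) = 73.33°, so 2H_s/15 = 9.7773 h.
B: H_s = arccos(−tan -20.9° · tan 20.5°) = 81.79°, so 2H_s/15 = 10.9053 h.
Ratio A/B = 9.7773 / 10.9053 = 0.8966.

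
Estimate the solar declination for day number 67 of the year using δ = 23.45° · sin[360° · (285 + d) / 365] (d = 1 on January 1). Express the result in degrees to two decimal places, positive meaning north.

-5.20°

360 × (285 + 67) / 365 = 347.178°; sin(347.178°) = -0.2219.
δ = 23.45 × -0.2219 = -5.204° ≈ -5.20°.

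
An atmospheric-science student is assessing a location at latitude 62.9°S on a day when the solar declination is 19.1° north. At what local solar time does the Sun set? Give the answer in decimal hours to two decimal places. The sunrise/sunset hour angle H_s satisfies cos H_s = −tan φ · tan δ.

−tan φ tan δ = −(-1.9542)(0.3463) = 0.6767; H_s = arccos(0.6767) = 47.41°.
Sunset is at 12 + H_s/15 = 12 + 3.161 = 15.161 h local solar time.

15.16 h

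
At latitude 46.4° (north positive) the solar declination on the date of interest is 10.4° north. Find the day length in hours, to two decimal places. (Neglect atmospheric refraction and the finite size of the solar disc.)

13.48 hours

−tan φ tan δ = −(1.0501)(0.1835) = -0.1927; H_s = arccos(-0.1927) = 101.11°.
Day length = 2 H_s / 15° h⁻¹ = 202.22° / 15 = 13.481 h.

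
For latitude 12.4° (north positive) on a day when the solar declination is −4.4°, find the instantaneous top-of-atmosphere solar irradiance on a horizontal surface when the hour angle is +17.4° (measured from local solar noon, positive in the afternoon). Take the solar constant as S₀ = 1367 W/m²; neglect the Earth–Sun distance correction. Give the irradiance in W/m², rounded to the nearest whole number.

1248 W/m²

With φ = 12.4°, δ = -4.4°, H = 17.40°: sin φ sin δ = -0.0165, cos φ cos δ cos H = 0.9292, so cos θ_z = 0.9127.
Top-of-atmosphere irradiance = S₀ cos θ_z = 1367 × 0.9127 = 1247.66 W/m².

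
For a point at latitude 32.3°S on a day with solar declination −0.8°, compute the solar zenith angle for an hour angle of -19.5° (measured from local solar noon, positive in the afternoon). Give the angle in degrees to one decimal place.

cos θ_z = sin φ sin δ + cos φ cos δ cos H = (-0.5344)(-0.0140) + (0.8453)(0.9999)(0.9426) = 0.8042.
θ_z = arccos(0.8042) = 36.47°.

36.5°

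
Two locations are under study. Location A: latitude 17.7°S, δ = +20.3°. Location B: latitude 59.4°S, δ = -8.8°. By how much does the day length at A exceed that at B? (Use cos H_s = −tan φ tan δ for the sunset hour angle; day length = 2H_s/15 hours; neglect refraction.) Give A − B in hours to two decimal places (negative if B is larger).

-2.93 h

A: H_s = arccos(−tan -17.7° · tan 20.3°) = 83.22°, so 2H_s/15 = 11.0960 h.
B: H_s = arccos(−tan -59.4° · tan -8.8°) = 105.17°, so 2H_s/15 = 14.0227 h.
A − B = 11.0960 − 14.0227 = -2.9267 h.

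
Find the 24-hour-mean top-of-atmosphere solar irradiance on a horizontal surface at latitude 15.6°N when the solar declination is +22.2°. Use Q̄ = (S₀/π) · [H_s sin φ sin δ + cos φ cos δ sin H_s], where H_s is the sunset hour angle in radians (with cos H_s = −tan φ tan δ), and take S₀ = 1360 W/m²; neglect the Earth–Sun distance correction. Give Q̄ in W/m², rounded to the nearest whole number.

458 W/m²

The sunset hour angle satisfies cos H_s = −tan φ tan δ = -0.1139, giving H_s = 96.54°. In radians, H_s = 1.6849.
H_s sin φ sin δ = 1.6849 × 0.2689 × 0.3778 = 0.1712.
cos φ cos δ sin H_s = 0.9632 × 0.9259 × 0.9935 = 0.8860.
Q̄ = (1360/π) × (0.1712 + 0.8860) = 432.90 × 1.0572 = 457.66 W/m².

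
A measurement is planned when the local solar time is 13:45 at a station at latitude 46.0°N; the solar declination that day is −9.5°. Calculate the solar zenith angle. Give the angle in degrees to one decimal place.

Hour angle H = 15° × (13.75 − 12) = 26.25°.
cos θ_z = sin φ sin δ + cos φ cos δ cos H = (0.7193)(-0.1650) + (0.6947)(0.9863)(0.8969) = 0.4959.
θ_z = arccos(0.4959) = 60.27°.

60.3°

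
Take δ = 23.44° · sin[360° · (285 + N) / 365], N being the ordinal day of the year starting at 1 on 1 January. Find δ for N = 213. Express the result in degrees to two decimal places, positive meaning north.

+17.64°

360 × (285 + 213) / 365 = 491.178°; sin(491.178°) = 0.7527.
δ = 23.44 × 0.7527 = 17.643° ≈ +17.64°.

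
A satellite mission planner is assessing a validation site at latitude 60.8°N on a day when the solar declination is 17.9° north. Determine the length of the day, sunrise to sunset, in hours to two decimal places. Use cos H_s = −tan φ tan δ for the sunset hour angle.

16.71 hours

The sunset hour angle satisfies cos H_s = −tan φ tan δ = -0.5779, giving H_s = 125.30°.
Day length = 2 H_s / 15° h⁻¹ = 250.60° / 15 = 16.707 h.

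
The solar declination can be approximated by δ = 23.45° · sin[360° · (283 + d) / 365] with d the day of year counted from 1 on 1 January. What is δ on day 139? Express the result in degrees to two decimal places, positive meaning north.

360 × (283 + 139) / 365 = 416.219°; sin(416.219°) = 0.8312.
δ = 23.45 × 0.8312 = 19.492° ≈ +19.49°.

+19.49°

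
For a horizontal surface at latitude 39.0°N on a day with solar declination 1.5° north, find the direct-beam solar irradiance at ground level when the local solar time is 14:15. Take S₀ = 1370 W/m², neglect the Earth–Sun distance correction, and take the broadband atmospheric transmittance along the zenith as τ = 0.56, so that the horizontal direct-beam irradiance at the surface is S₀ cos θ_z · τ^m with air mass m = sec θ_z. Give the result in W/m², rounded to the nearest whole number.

Hour angle H = 15° × (14.25 − 12) = 33.75°.
With φ = 39.0°, δ = 1.5°, H = 33.75°: sin φ sin δ = 0.0165, cos φ cos δ cos H = 0.6460, so cos θ_z = 0.6625.
Air mass m = 1/cos θ_z = 1/0.6625 = 1.509; τ^m = 0.56^1.509 = 0.4169.
Surface direct beam = 1370 × 0.6625 × 0.4169 = 378.39 W/m².

378 W/m²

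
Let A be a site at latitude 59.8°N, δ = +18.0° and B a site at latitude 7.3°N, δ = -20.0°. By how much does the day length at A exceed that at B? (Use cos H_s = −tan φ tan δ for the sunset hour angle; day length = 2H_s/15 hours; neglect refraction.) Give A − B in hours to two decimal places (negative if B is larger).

A: H_s = arccos(−tan 59.8° · tan 18.0°) = 123.94°, so 2H_s/15 = 16.5253 h.
B: H_s = arccos(−tan 7.3° · tan -20.0°) = 87.33°, so 2H_s/15 = 11.6440 h.
A − B = 16.5253 − 11.6440 = 4.8813 h.

+4.88 h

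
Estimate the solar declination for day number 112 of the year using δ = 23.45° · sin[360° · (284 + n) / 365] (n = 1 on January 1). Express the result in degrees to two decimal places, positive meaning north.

+11.93°

360 × (284 + 112) / 365 = 390.575°; sin(390.575°) = 0.5087.
δ = 23.45 × 0.5087 = 11.929° ≈ +11.93°.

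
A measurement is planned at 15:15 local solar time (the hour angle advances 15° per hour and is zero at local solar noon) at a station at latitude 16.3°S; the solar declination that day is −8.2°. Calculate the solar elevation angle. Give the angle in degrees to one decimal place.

Hour angle H = 15° × (15.25 − 12) = 48.75°.
cos θ_z = sin φ sin δ + cos φ cos δ cos H = (-0.2807)(-0.1426) + (0.9598)(0.9898)(0.6593) = 0.6664.
θ_z = arccos(0.6664) = 48.21°, so the elevation is 90° − 48.21° = 41.79°.

41.8°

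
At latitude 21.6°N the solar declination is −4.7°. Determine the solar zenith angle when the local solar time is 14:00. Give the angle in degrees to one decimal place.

Hour angle H = 15° × (14 − 12) = 30.00°.
cos θ_z = sin φ sin δ + cos φ cos δ cos H = (0.3681)(-0.0819) + (0.9298)(0.9966)(0.8660) = 0.7723.
θ_z = arccos(0.7723) = 39.44°.

39.4°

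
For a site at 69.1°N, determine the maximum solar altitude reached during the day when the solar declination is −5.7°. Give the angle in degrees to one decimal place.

At local solar noon the hour angle is zero, so the elevation is 90° − |φ − δ| = 90° − |69.1° − (-5.7°)| = 90° − 74.8° = 15.2°.

15.2°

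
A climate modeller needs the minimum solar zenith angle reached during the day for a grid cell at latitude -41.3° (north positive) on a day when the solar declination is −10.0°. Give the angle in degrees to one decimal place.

31.3°

At local solar noon the hour angle is zero, so the zenith angle is |φ − δ| = |-41.3° − (-10.0°)| = 31.3°.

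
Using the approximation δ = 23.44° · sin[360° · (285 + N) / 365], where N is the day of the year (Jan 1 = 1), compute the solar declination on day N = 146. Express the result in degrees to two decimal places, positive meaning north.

360 × (285 + 146) / 365 = 425.096°; sin(425.096°) = 0.9070.
δ = 23.44 × 0.9070 = 21.260° ≈ +21.26°.

+21.26°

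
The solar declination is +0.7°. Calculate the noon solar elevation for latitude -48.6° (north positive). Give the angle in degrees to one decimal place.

At local solar noon the hour angle is zero, so the elevation is 90° − |φ − δ| = 90° − |-48.6° − (0.7°)| = 90° − 49.3° = 40.7°.

40.7°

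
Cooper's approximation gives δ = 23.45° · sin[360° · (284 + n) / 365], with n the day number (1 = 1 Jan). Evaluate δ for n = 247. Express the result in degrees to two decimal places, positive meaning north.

+6.57°

360 × (284 + 247) / 365 = 523.726°; sin(523.726°) = 0.2802.
δ = 23.45 × 0.2802 = 6.571° ≈ +6.57°.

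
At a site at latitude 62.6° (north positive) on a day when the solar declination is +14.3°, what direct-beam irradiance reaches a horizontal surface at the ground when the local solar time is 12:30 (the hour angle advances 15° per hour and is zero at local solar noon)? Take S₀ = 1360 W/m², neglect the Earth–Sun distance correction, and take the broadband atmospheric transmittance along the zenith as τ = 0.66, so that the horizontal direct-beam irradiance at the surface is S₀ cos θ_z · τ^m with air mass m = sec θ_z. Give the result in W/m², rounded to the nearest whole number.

Hour angle H = 15° × (12.5 − 12) = 7.50°.
cos θ_z = sin φ sin δ + cos φ cos δ cos H = (0.8878)(0.2470) + (0.4602)(0.9690)(0.9914) = 0.6614.
Air mass m = 1/cos θ_z = 1/0.6614 = 1.512; τ^m = 0.66^1.512 = 0.5335.
Surface direct beam = 1360 × 0.6614 × 0.5335 = 479.89 W/m².

480 W/m²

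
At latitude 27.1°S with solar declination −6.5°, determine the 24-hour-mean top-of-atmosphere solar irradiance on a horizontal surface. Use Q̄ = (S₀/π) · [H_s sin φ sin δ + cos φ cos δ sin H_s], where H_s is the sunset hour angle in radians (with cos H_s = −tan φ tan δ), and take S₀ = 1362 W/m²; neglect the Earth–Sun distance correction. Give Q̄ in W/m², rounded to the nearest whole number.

419 W/m²

cos H_s = −tan(-27.1°) · tan(-6.5°) = -0.0583, so H_s = arccos(-0.0583) = 93.34°. In radians, H_s = 1.6291.
H_s sin φ sin δ = 1.6291 × -0.4555 × -0.1132 = 0.0840.
cos φ cos δ sin H_s = 0.8902 × 0.9936 × 0.9983 = 0.8830.
Q̄ = (1362/π) × (0.0840 + 0.8830) = 433.54 × 0.9670 = 419.23 W/m².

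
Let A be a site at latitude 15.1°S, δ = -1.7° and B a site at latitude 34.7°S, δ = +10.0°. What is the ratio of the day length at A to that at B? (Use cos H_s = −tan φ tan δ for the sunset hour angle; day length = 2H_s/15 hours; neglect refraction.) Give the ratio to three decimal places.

1.090

A: H_s = arccos(−tan -15.1° · tan -1.7°) = 90.46°, so 2H_s/15 = 12.0613 h.
B: H_s = arccos(−tan -34.7° · tan 10.0°) = 82.99°, so 2H_s/15 = 11.0653 h.
Ratio A/B = 12.0613 / 11.0653 = 1.0900.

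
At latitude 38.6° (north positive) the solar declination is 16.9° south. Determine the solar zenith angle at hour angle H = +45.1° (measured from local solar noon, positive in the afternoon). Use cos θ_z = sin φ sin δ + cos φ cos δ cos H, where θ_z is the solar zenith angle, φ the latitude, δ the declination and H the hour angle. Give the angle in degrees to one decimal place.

cos θ_z = sin φ sin δ + cos φ cos δ cos H = (0.6239)(-0.2907) + (0.7815)(0.9568)(0.7059) = 0.3465.
θ_z = arccos(0.3465) = 69.73°.

69.7°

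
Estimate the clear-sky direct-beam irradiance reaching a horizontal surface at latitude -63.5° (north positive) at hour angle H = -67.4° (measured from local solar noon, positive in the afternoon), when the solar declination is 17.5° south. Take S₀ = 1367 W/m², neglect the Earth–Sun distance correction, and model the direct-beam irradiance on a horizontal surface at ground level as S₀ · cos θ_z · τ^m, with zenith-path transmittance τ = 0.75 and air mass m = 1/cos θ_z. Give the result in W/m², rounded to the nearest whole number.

cos θ_z = sin φ sin δ + cos φ cos δ cos H = (-0.8949)(-0.3007) + (0.4462)(0.9537)(0.3843) = 0.4326.
Air mass m = 1/cos θ_z = 1/0.4326 = 2.312; τ^m = 0.75^2.312 = 0.5142.
Surface direct beam = 1367 × 0.4326 × 0.5142 = 304.08 W/m².

304 W/m²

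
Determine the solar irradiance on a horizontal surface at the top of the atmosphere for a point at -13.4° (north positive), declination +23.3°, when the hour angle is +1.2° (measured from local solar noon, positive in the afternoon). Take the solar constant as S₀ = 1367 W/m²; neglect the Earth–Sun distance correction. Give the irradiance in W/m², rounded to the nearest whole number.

1096 W/m²

cos θ_z = sin φ sin δ + cos φ cos δ cos H = (-0.2317)(0.3955) + (0.9728)(0.9184)(0.9998) = 0.8016.
Top-of-atmosphere irradiance = S₀ cos θ_z = 1367 × 0.8016 = 1095.79 W/m².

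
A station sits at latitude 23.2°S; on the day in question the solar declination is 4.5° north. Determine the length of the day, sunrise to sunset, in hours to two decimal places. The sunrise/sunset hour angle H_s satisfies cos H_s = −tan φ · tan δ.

cos H_s = −tan(-23.2°) · tan(4.5°) = 0.0337, so H_s = arccos(0.0337) = 88.07°.
Day length = 2 H_s / 15° h⁻¹ = 176.14° / 15 = 11.743 h.

11.74 hours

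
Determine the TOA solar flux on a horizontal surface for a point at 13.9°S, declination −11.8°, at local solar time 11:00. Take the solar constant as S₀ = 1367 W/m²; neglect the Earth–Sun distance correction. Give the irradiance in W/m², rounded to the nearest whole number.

Hour angle H = 15° × (11 − 12) = -15.00°.
cos θ_z = sin(-13.9°) sin(-11.8°) + cos(-13.9°) cos(-11.8°) cos(-15.00°) = 0.0491 + 0.9178 = 0.9669.
Top-of-atmosphere irradiance = S₀ cos θ_z = 1367 × 0.9669 = 1321.75 W/m².

1322 W/m²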